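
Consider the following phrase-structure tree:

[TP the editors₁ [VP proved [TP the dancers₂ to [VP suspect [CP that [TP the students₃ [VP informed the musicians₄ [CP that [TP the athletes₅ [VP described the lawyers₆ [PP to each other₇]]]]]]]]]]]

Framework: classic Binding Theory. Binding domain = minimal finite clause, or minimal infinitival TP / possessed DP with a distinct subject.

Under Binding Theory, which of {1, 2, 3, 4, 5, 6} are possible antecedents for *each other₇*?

{5, 6}

*each other* is an anaphor, so Principle A applies: it must be bound in its binding domain.
Binding domain of *each other₇*: the embedded TP, whose subject is the athletes₅.
*the editors₁* c-commands the anaphor but is outside its binding domain → cannot satisfy Principle A.
*the dancers₂* c-commands the anaphor but is outside its binding domain → cannot satisfy Principle A.
*the students₃* c-commands the anaphor but is outside its binding domain → cannot satisfy Principle A.
*the musicians₄* c-commands the anaphor but is outside its binding domain → cannot satisfy Principle A.
*the athletes₅* c-commands the anaphor within its binding domain → licit binder.
*the lawyers₆* c-commands the anaphor within its binding domain → licit binder.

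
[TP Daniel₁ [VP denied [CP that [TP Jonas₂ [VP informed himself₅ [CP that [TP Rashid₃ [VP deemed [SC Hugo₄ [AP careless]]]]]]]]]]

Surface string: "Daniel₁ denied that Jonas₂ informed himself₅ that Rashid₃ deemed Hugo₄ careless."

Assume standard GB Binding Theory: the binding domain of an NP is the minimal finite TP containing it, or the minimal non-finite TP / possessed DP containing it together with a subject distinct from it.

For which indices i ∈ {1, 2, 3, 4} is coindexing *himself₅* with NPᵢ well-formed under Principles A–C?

{2}

*himself* is an anaphor, so Principle A applies: it must be bound in its binding domain.
Binding domain of *himself₅*: the embedded TP, whose subject is Jonas₂.
*Daniel₁* c-commands the anaphor but is outside its binding domain → cannot satisfy Principle A.
*Jonas₂* c-commands the anaphor within its binding domain → licit binder.
*Rashid₃* does not c-command the anaphor → cannot bind it.
*Hugo₄* does not c-command the anaphor → cannot bind it.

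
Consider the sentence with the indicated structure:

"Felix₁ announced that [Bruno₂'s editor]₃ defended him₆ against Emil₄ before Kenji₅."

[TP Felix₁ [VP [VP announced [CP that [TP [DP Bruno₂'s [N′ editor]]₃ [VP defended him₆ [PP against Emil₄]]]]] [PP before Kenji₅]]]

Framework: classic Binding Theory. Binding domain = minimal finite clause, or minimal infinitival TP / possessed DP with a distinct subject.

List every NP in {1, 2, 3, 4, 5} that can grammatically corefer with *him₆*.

{1, 2, 5}

*him* is a pronoun, so Principle B applies: it must be free in its binding domain.
Binding domain of *him₆*: the embedded TP, whose subject is [Bruno₂'s editor]₃.
*Felix₁* c-commands the pronoun but from outside its binding domain, and is not c-commanded by it → coindexation permitted.
*Bruno₂* and the pronoun do not c-command one another → neither Principle B nor Principle C is at stake; coindexation permitted.
*[Bruno₂'s editor]₃* c-commands the pronoun within its binding domain → coindexation would violate Principle B.
*Emil₄*: the pronoun c-commands this R-expression → coindexation would violate Principle C on *Emil₄*.
*Kenji₅* and the pronoun do not c-command one another → neither Principle B nor Principle C is at stake; coindexation permitted.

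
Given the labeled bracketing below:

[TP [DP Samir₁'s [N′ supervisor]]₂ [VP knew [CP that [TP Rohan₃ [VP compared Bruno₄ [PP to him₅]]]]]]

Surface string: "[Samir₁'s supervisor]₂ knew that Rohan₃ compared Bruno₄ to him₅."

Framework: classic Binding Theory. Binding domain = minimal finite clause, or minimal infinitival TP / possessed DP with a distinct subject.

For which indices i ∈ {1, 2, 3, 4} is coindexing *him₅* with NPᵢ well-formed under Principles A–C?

{1, 2}

*him* is a pronoun, so Principle B applies: it must be free in its binding domain.
Binding domain of *him₅*: the embedded TP, whose subject is Rohan₃.
*Samir₁* and the pronoun do not c-command one another → neither Principle B nor Principle C is at stake; coindexation permitted.
*[Samir₁'s supervisor]₂* c-commands the pronoun but from outside its binding domain, and is not c-commanded by it → coindexation permitted.
*Rohan₃* c-commands the pronoun within its binding domain → coindexation would violate Principle B.
*Bruno₄* c-commands the pronoun within its binding domain → coindexation would violate Principle B.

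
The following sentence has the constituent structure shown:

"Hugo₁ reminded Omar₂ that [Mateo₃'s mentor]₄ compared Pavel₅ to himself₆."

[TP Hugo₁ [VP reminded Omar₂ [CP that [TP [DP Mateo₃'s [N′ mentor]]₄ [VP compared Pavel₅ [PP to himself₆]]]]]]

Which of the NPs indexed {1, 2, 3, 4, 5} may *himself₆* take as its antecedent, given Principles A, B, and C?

*himself* is an anaphor, so Principle A applies: it must be bound in its binding domain.
Binding domain of *himself₆*: the embedded TP, whose subject is [Mateo₃'s mentor]₄.
*Hugo₁* c-commands the anaphor but is outside its binding domain → cannot satisfy Principle A.
*Omar₂* c-commands the anaphor but is outside its binding domain → cannot satisfy Principle A.
*Mateo₃* does not c-command the anaphor → cannot bind it.
*[Mateo₃'s mentor]₄* c-commands the anaphor within its binding domain → licit binder.
*Pavel₅* c-commands the anaphor within its binding domain → licit binder.

{4, 5}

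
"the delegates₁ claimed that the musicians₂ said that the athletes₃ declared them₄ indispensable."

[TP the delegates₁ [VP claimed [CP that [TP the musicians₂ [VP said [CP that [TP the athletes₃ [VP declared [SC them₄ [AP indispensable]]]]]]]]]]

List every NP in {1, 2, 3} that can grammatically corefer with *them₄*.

{1, 2}

*them* is a pronoun, so Principle B applies: it must be free in its binding domain.
Binding domain of *them₄*: the embedded TP, whose subject is the athletes₃.
*the delegates₁* c-commands the pronoun but from outside its binding domain, and is not c-commanded by it → coindexation permitted.
*the musicians₂* c-commands the pronoun but from outside its binding domain, and is not c-commanded by it → coindexation permitted.
*the athletes₃* c-commands the pronoun within its binding domain → coindexation would violate Principle B.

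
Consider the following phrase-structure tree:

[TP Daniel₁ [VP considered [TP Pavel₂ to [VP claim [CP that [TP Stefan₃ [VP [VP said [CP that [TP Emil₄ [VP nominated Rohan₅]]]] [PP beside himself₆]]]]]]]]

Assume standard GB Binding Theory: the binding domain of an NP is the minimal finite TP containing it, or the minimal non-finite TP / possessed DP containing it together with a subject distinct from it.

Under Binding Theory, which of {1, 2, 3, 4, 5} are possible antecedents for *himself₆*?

{3}

*himself* is an anaphor, so Principle A applies: it must be bound in its binding domain.
Binding domain of *himself₆*: the embedded TP, whose subject is Stefan₃.
*Daniel₁* c-commands the anaphor but is outside its binding domain → cannot satisfy Principle A.
*Pavel₂* c-commands the anaphor but is outside its binding domain → cannot satisfy Principle A.
*Stefan₃* c-commands the anaphor within its binding domain → licit binder.
*Emil₄* does not c-command the anaphor → cannot bind it.
*Rohan₅* does not c-command the anaphor → cannot bind it.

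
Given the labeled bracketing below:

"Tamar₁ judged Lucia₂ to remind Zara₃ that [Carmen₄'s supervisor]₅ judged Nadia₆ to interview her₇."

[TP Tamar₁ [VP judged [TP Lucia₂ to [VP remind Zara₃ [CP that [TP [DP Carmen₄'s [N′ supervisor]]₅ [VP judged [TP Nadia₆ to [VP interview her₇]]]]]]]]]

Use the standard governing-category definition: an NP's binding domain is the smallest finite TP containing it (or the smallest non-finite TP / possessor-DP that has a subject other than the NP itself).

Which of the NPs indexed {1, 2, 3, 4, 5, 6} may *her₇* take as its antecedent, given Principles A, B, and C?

{1, 2, 3, 4, 5}

*her* is a pronoun, so Principle B applies: it must be free in its binding domain.
Binding domain of *her₇*: the embedded TP, whose subject is Nadia₆.
*Tamar₁* c-commands the pronoun but from outside its binding domain, and is not c-commanded by it → coindexation permitted.
*Lucia₂* c-commands the pronoun but from outside its binding domain, and is not c-commanded by it → coindexation permitted.
*Zara₃* c-commands the pronoun but from outside its binding domain, and is not c-commanded by it → coindexation permitted.
*Carmen₄* and the pronoun do not c-command one another → neither Principle B nor Principle C is at stake; coindexation permitted.
*[Carmen₄'s supervisor]₅* c-commands the pronoun but from outside its binding domain, and is not c-commanded by it → coindexation permitted.
*Nadia₆* c-commands the pronoun within its binding domain → coindexation would violate Principle B.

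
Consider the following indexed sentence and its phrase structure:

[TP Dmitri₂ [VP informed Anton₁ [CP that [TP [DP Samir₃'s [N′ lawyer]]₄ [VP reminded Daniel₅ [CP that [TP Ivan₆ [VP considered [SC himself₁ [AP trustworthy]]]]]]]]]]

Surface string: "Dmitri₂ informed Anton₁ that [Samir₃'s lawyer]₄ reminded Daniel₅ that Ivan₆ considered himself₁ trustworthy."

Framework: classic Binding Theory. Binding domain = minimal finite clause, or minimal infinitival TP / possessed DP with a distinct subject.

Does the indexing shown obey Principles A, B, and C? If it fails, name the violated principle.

The two coindexed NPs are *Anton₁* and *himself₁*.
*himself₁* is an anaphor. Principle A requires it to be bound within its binding domain — the embedded TP, whose subject is Ivan₆.
Within that domain it is c-commanded by *Ivan₆*, which does not share its index.
*Anton₁* does c-command the anaphor, but from outside its binding domain.
The anaphor is unbound in its domain → Principle A violation.

Principle A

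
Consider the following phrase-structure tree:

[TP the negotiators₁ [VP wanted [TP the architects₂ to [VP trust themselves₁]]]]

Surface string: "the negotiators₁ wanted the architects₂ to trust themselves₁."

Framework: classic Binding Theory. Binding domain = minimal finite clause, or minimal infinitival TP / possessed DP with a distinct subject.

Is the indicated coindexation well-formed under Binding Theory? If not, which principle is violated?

The two coindexed NPs are *the negotiators₁* and *themselves₁*.
*themselves₁* is an anaphor. Principle A requires it to be bound within its binding domain — the embedded TP, whose subject is the architects₂.
Within that domain it is c-commanded by *the architects₂*, which does not share its index.
*the negotiators₁* does c-command the anaphor, but from outside its binding domain.
The anaphor is unbound in its domain → Principle A violation.

Principle A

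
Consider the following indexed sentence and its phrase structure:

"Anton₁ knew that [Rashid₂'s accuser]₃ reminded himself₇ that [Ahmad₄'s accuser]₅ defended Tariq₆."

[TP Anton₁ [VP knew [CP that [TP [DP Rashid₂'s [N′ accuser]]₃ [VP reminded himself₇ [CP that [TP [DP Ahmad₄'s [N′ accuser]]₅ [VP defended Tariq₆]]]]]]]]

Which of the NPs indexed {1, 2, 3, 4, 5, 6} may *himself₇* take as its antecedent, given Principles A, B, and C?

*himself* is an anaphor, so Principle A applies: it must be bound in its binding domain.
Binding domain of *himself₇*: the embedded TP, whose subject is [Rashid₂'s accuser]₃.
*Anton₁* c-commands the anaphor but is outside its binding domain → cannot satisfy Principle A.
*Rashid₂* does not c-command the anaphor → cannot bind it.
*[Rashid₂'s accuser]₃* c-commands the anaphor within its binding domain → licit binder.
*Ahmad₄* does not c-command the anaphor → cannot bind it.
*[Ahmad₄'s accuser]₅* does not c-command the anaphor → cannot bind it.
*Tariq₆* does not c-command the anaphor → cannot bind it.

{3}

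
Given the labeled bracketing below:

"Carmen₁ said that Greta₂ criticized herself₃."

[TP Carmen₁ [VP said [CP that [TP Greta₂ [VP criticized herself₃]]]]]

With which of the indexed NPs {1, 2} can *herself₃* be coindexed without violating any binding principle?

*herself* is an anaphor, so Principle A applies: it must be bound in its binding domain.
Binding domain of *herself₃*: the embedded TP, whose subject is Greta₂.
*Carmen₁* c-commands the anaphor but is outside its binding domain → cannot satisfy Principle A.
*Greta₂* c-commands the anaphor within its binding domain → licit binder.

{2}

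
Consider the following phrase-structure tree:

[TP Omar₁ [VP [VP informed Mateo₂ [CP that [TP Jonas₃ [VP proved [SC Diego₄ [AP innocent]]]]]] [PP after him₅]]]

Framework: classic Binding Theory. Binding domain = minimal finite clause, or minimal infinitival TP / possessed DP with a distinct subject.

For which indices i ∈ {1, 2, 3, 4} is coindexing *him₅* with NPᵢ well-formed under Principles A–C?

{2, 3, 4}

*him* is a pronoun, so Principle B applies: it must be free in its binding domain.
Binding domain of *him₅*: the matrix TP, whose subject is Omar₁.
*Omar₁* c-commands the pronoun within its binding domain → coindexation would violate Principle B.
*Mateo₂* and the pronoun do not c-command one another → neither Principle B nor Principle C is at stake; coindexation permitted.
*Jonas₃* and the pronoun do not c-command one another → neither Principle B nor Principle C is at stake; coindexation permitted.
*Diego₄* and the pronoun do not c-command one another → neither Principle B nor Principle C is at stake; coindexation permitted.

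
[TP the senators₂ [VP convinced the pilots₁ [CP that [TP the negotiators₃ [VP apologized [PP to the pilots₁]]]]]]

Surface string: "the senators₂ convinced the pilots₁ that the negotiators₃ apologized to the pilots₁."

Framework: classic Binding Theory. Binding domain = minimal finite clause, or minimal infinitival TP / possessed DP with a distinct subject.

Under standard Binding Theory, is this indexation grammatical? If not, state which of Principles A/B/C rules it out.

Principle C

The two coindexed NPs are *the pilots₁* (the lower occurrence) and *the pilots₁* (the higher occurrence).
*the pilots₁* (the lower occurrence) is an R-expression. Principle C requires it to be free everywhere.
*the pilots₁* (the higher occurrence) c-commands it and carries the same index.
The R-expression is bound → Principle C violation.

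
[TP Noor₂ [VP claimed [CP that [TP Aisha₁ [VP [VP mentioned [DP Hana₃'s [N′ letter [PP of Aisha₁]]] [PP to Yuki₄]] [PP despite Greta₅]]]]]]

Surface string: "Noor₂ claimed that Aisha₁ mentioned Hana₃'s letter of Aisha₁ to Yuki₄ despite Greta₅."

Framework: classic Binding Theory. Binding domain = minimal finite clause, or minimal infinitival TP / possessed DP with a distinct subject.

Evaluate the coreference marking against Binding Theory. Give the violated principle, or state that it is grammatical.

The two coindexed NPs are *Aisha₁* (the higher occurrence) and *Aisha₁* (the lower occurrence).
*Aisha₁* (the lower occurrence) is an R-expression. Principle C requires it to be free everywhere.
*Aisha₁* (the higher occurrence) c-commands it and carries the same index.
The R-expression is bound → Principle C violation.

Principle C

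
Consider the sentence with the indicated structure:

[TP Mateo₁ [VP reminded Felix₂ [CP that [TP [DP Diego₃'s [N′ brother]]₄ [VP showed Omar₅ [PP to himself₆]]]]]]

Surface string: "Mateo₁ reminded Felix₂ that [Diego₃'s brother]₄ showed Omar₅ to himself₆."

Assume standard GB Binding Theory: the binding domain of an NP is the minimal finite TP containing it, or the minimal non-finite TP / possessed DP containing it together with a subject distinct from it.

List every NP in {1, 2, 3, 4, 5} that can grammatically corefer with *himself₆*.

*himself* is an anaphor, so Principle A applies: it must be bound in its binding domain.
Binding domain of *himself₆*: the embedded TP, whose subject is [Diego₃'s brother]₄.
*Mateo₁* c-commands the anaphor but is outside its binding domain → cannot satisfy Principle A.
*Felix₂* c-commands the anaphor but is outside its binding domain → cannot satisfy Principle A.
*Diego₃* does not c-command the anaphor → cannot bind it.
*[Diego₃'s brother]₄* c-commands the anaphor within its binding domain → licit binder.
*Omar₅* c-commands the anaphor within its binding domain → licit binder.

{4, 5}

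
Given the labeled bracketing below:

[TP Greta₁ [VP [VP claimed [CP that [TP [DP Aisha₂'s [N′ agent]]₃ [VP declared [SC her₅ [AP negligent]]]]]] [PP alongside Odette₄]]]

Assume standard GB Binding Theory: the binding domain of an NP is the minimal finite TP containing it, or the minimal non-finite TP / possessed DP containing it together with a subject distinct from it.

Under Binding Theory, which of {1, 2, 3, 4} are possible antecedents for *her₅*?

*her* is a pronoun, so Principle B applies: it must be free in its binding domain.
Binding domain of *her₅*: the embedded TP, whose subject is [Aisha₂'s agent]₃.
*Greta₁* c-commands the pronoun but from outside its binding domain, and is not c-commanded by it → coindexation permitted.
*Aisha₂* and the pronoun do not c-command one another → neither Principle B nor Principle C is at stake; coindexation permitted.
*[Aisha₂'s agent]₃* c-commands the pronoun within its binding domain → coindexation would violate Principle B.
*Odette₄* and the pronoun do not c-command one another → neither Principle B nor Principle C is at stake; coindexation permitted.

{1, 2, 4}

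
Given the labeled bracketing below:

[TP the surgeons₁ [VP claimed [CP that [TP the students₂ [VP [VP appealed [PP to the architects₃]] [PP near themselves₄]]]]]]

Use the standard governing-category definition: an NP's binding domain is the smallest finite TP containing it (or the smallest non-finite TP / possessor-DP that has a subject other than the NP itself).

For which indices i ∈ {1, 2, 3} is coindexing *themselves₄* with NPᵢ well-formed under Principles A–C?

{2}

*themselves* is an anaphor, so Principle A applies: it must be bound in its binding domain.
Binding domain of *themselves₄*: the embedded TP, whose subject is the students₂.
*the surgeons₁* c-commands the anaphor but is outside its binding domain → cannot satisfy Principle A.
*the students₂* c-commands the anaphor within its binding domain → licit binder.
*the architects₃* does not c-command the anaphor → cannot bind it.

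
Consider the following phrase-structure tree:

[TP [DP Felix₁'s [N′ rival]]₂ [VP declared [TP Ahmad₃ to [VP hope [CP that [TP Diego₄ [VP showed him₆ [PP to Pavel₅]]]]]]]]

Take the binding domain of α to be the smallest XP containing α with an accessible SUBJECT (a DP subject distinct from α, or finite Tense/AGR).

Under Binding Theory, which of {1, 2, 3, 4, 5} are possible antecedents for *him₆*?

*him* is a pronoun, so Principle B applies: it must be free in its binding domain.
Binding domain of *him₆*: the embedded TP, whose subject is Diego₄.
*Felix₁* and the pronoun do not c-command one another → neither Principle B nor Principle C is at stake; coindexation permitted.
*[Felix₁'s rival]₂* c-commands the pronoun but from outside its binding domain, and is not c-commanded by it → coindexation permitted.
*Ahmad₃* c-commands the pronoun but from outside its binding domain, and is not c-commanded by it → coindexation permitted.
*Diego₄* c-commands the pronoun within its binding domain → coindexation would violate Principle B.
*Pavel₅*: the pronoun c-commands this R-expression → coindexation would violate Principle C on *Pavel₅*.

{1, 2, 3}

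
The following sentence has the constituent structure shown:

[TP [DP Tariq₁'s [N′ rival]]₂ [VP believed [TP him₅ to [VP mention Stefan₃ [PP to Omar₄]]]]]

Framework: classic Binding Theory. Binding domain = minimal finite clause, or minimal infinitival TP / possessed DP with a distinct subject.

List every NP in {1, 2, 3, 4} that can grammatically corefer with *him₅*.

{1}

*him* is a pronoun, so Principle B applies: it must be free in its binding domain.
Binding domain of *him₅*: the matrix TP, whose subject is [Tariq₁'s rival]₂.
*Tariq₁* and the pronoun do not c-command one another → neither Principle B nor Principle C is at stake; coindexation permitted.
*[Tariq₁'s rival]₂* c-commands the pronoun within its binding domain → coindexation would violate Principle B.
*Stefan₃*: the pronoun c-commands this R-expression → coindexation would violate Principle C on *Stefan₃*.
*Omar₄*: the pronoun c-commands this R-expression → coindexation would violate Principle C on *Omar₄*.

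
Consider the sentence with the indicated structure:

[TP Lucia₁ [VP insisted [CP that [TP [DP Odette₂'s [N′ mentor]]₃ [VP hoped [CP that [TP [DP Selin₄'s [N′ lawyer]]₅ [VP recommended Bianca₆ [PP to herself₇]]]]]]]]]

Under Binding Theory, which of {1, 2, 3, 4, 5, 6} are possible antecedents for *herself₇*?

*herself* is an anaphor, so Principle A applies: it must be bound in its binding domain.
Binding domain of *herself₇*: the embedded TP, whose subject is [Selin₄'s lawyer]₅.
*Lucia₁* c-commands the anaphor but is outside its binding domain → cannot satisfy Principle A.
*Odette₂* does not c-command the anaphor → cannot bind it.
*[Odette₂'s mentor]₃* c-commands the anaphor but is outside its binding domain → cannot satisfy Principle A.
*Selin₄* does not c-command the anaphor → cannot bind it.
*[Selin₄'s lawyer]₅* c-commands the anaphor within its binding domain → licit binder.
*Bianca₆* c-commands the anaphor within its binding domain → licit binder.

{5, 6}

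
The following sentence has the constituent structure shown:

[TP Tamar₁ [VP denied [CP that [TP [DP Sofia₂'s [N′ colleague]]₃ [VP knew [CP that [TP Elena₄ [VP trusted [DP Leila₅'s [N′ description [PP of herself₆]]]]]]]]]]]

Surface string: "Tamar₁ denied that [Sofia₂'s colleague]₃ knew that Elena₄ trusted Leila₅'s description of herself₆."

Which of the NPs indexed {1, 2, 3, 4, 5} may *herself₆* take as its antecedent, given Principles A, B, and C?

{5}

*herself* is an anaphor, so Principle A applies: it must be bound in its binding domain.
Binding domain of *herself₆*: the possessed DP, whose subject is Leila₅.
*Tamar₁* c-commands the anaphor but is outside its binding domain → cannot satisfy Principle A.
*Sofia₂* does not c-command the anaphor → cannot bind it.
*[Sofia₂'s colleague]₃* c-commands the anaphor but is outside its binding domain → cannot satisfy Principle A.
*Elena₄* c-commands the anaphor but is outside its binding domain → cannot satisfy Principle A.
*Leila₅* c-commands the anaphor within its binding domain → licit binder.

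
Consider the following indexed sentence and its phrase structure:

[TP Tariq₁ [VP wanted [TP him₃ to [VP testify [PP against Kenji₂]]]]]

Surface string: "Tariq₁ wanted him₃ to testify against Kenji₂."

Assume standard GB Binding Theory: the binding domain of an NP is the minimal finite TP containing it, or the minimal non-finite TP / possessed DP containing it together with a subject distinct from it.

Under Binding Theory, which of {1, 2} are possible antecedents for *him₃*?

none

*him* is a pronoun, so Principle B applies: it must be free in its binding domain.
Binding domain of *him₃*: the matrix TP, whose subject is Tariq₁.
*Tariq₁* c-commands the pronoun within its binding domain → coindexation would violate Principle B.
*Kenji₂*: the pronoun c-commands this R-expression → coindexation would violate Principle C on *Kenji₂*.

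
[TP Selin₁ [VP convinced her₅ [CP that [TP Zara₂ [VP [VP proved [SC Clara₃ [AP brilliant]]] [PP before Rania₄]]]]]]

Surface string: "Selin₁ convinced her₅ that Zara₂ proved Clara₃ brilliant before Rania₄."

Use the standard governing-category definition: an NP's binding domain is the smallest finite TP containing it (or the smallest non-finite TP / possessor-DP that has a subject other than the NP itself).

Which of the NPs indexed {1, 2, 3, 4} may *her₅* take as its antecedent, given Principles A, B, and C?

none

*her* is a pronoun, so Principle B applies: it must be free in its binding domain.
Binding domain of *her₅*: the matrix TP, whose subject is Selin₁.
*Selin₁* c-commands the pronoun within its binding domain → coindexation would violate Principle B.
*Zara₂*: the pronoun c-commands this R-expression → coindexation would violate Principle C on *Zara₂*.
*Clara₃*: the pronoun c-commands this R-expression → coindexation would violate Principle C on *Clara₃*.
*Rania₄*: the pronoun c-commands this R-expression → coindexation would violate Principle C on *Rania₄*.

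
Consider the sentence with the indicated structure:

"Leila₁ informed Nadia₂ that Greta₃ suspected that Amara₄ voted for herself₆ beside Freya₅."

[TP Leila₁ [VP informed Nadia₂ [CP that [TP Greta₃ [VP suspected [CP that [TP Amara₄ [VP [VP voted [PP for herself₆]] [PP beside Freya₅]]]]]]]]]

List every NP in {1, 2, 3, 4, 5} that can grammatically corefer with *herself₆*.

{4}

*herself* is an anaphor, so Principle A applies: it must be bound in its binding domain.
Binding domain of *herself₆*: the embedded TP, whose subject is Amara₄.
*Leila₁* c-commands the anaphor but is outside its binding domain → cannot satisfy Principle A.
*Nadia₂* c-commands the anaphor but is outside its binding domain → cannot satisfy Principle A.
*Greta₃* c-commands the anaphor but is outside its binding domain → cannot satisfy Principle A.
*Amara₄* c-commands the anaphor within its binding domain → licit binder.
*Freya₅* does not c-command the anaphor → cannot bind it.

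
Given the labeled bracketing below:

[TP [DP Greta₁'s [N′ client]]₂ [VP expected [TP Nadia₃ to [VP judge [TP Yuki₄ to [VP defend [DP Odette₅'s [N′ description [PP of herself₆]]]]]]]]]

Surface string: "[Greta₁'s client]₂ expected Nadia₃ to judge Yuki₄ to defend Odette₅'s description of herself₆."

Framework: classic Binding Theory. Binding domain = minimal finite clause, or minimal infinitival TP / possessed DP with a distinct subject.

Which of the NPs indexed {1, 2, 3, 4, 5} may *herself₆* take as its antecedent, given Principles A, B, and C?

*herself* is an anaphor, so Principle A applies: it must be bound in its binding domain.
Binding domain of *herself₆*: the possessed DP, whose subject is Odette₅.
*Greta₁* does not c-command the anaphor → cannot bind it.
*[Greta₁'s client]₂* c-commands the anaphor but is outside its binding domain → cannot satisfy Principle A.
*Nadia₃* c-commands the anaphor but is outside its binding domain → cannot satisfy Principle A.
*Yuki₄* c-commands the anaphor but is outside its binding domain → cannot satisfy Principle A.
*Odette₅* c-commands the anaphor within its binding domain → licit binder.

{5}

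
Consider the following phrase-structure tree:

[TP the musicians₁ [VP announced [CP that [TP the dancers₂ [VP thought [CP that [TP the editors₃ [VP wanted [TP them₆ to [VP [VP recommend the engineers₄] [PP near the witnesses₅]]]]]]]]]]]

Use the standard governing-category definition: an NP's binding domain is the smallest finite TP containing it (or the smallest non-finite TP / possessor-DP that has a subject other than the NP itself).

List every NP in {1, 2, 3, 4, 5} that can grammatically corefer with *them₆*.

*them* is a pronoun, so Principle B applies: it must be free in its binding domain.
Binding domain of *them₆*: the embedded TP, whose subject is the editors₃.
*the musicians₁* c-commands the pronoun but from outside its binding domain, and is not c-commanded by it → coindexation permitted.
*the dancers₂* c-commands the pronoun but from outside its binding domain, and is not c-commanded by it → coindexation permitted.
*the editors₃* c-commands the pronoun within its binding domain → coindexation would violate Principle B.
*the engineers₄*: the pronoun c-commands this R-expression → coindexation would violate Principle C on *the engineers₄*.
*the witnesses₅*: the pronoun c-commands this R-expression → coindexation would violate Principle C on *the witnesses₅*.

{1, 2}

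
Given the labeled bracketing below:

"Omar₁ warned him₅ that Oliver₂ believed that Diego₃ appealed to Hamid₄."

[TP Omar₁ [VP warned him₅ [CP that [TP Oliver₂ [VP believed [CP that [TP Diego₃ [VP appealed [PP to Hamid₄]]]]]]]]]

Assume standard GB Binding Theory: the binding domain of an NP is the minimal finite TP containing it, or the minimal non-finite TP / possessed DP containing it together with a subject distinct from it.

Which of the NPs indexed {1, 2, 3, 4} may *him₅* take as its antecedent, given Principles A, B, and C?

*him* is a pronoun, so Principle B applies: it must be free in its binding domain.
Binding domain of *him₅*: the matrix TP, whose subject is Omar₁.
*Omar₁* c-commands the pronoun within its binding domain → coindexation would violate Principle B.
*Oliver₂*: the pronoun c-commands this R-expression → coindexation would violate Principle C on *Oliver₂*.
*Diego₃*: the pronoun c-commands this R-expression → coindexation would violate Principle C on *Diego₃*.
*Hamid₄*: the pronoun c-commands this R-expression → coindexation would violate Principle C on *Hamid₄*.

none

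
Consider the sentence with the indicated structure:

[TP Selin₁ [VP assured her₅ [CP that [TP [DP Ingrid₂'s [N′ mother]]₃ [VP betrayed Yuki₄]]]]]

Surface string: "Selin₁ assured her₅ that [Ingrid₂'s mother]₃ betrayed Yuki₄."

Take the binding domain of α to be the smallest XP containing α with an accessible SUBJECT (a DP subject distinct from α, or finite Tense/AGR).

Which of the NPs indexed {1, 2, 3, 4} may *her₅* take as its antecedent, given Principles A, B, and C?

*her* is a pronoun, so Principle B applies: it must be free in its binding domain.
Binding domain of *her₅*: the matrix TP, whose subject is Selin₁.
*Selin₁* c-commands the pronoun within its binding domain → coindexation would violate Principle B.
*Ingrid₂*: the pronoun c-commands this R-expression → coindexation would violate Principle C on *Ingrid₂*.
*[Ingrid₂'s mother]₃*: the pronoun c-commands this R-expression → coindexation would violate Principle C on *[Ingrid₂'s mother]₃*.
*Yuki₄*: the pronoun c-commands this R-expression → coindexation would violate Principle C on *Yuki₄*.

none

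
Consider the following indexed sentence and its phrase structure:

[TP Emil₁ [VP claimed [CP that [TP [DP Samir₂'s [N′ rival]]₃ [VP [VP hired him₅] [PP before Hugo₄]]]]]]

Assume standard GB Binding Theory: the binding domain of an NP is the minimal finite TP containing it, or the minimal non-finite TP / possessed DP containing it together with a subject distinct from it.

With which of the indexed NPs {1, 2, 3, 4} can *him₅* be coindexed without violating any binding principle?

{1, 2, 4}

*him* is a pronoun, so Principle B applies: it must be free in its binding domain.
Binding domain of *him₅*: the embedded TP, whose subject is [Samir₂'s rival]₃.
*Emil₁* c-commands the pronoun but from outside its binding domain, and is not c-commanded by it → coindexation permitted.
*Samir₂* and the pronoun do not c-command one another → neither Principle B nor Principle C is at stake; coindexation permitted.
*[Samir₂'s rival]₃* c-commands the pronoun within its binding domain → coindexation would violate Principle B.
*Hugo₄* and the pronoun do not c-command one another → neither Principle B nor Principle C is at stake; coindexation permitted.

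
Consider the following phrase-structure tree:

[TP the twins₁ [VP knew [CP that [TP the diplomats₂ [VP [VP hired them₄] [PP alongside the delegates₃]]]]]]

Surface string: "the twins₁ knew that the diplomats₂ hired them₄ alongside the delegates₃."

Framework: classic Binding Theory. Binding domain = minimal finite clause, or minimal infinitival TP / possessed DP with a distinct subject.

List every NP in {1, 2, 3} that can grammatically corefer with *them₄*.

{1, 3}

*them* is a pronoun, so Principle B applies: it must be free in its binding domain.
Binding domain of *them₄*: the embedded TP, whose subject is the diplomats₂.
*the twins₁* c-commands the pronoun but from outside its binding domain, and is not c-commanded by it → coindexation permitted.
*the diplomats₂* c-commands the pronoun within its binding domain → coindexation would violate Principle B.
*the delegates₃* and the pronoun do not c-command one another → neither Principle B nor Principle C is at stake; coindexation permitted.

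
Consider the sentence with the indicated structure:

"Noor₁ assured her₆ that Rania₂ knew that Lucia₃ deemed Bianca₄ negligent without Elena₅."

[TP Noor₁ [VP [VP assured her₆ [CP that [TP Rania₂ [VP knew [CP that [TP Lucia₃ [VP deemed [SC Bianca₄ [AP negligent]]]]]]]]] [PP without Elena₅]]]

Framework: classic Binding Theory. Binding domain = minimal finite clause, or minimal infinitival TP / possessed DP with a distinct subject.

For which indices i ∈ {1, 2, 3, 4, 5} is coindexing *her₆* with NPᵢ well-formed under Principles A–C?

{5}

*her* is a pronoun, so Principle B applies: it must be free in its binding domain.
Binding domain of *her₆*: the matrix TP, whose subject is Noor₁.
*Noor₁* c-commands the pronoun within its binding domain → coindexation would violate Principle B.
*Rania₂*: the pronoun c-commands this R-expression → coindexation would violate Principle C on *Rania₂*.
*Lucia₃*: the pronoun c-commands this R-expression → coindexation would violate Principle C on *Lucia₃*.
*Bianca₄*: the pronoun c-commands this R-expression → coindexation would violate Principle C on *Bianca₄*.
*Elena₅* and the pronoun do not c-command one another → neither Principle B nor Principle C is at stake; coindexation permitted.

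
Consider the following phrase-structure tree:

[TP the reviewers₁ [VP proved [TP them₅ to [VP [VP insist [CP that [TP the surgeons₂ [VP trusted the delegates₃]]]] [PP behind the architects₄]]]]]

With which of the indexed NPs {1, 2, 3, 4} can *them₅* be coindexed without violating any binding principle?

none

*them* is a pronoun, so Principle B applies: it must be free in its binding domain.
Binding domain of *them₅*: the matrix TP, whose subject is the reviewers₁.
*the reviewers₁* c-commands the pronoun within its binding domain → coindexation would violate Principle B.
*the surgeons₂*: the pronoun c-commands this R-expression → coindexation would violate Principle C on *the surgeons₂*.
*the delegates₃*: the pronoun c-commands this R-expression → coindexation would violate Principle C on *the delegates₃*.
*the architects₄*: the pronoun c-commands this R-expression → coindexation would violate Principle C on *the architects₄*.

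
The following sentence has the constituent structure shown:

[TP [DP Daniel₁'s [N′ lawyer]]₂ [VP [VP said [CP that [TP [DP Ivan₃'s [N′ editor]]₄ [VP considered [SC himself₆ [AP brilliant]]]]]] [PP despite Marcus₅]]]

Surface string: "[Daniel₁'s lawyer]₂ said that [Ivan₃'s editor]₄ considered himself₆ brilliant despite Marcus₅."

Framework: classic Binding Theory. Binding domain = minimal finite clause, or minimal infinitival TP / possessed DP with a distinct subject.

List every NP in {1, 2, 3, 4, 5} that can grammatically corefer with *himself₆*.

{4}

*himself* is an anaphor, so Principle A applies: it must be bound in its binding domain.
Binding domain of *himself₆*: the embedded TP, whose subject is [Ivan₃'s editor]₄.
*Daniel₁* does not c-command the anaphor → cannot bind it.
*[Daniel₁'s lawyer]₂* c-commands the anaphor but is outside its binding domain → cannot satisfy Principle A.
*Ivan₃* does not c-command the anaphor → cannot bind it.
*[Ivan₃'s editor]₄* c-commands the anaphor within its binding domain → licit binder.
*Marcus₅* does not c-command the anaphor → cannot bind it.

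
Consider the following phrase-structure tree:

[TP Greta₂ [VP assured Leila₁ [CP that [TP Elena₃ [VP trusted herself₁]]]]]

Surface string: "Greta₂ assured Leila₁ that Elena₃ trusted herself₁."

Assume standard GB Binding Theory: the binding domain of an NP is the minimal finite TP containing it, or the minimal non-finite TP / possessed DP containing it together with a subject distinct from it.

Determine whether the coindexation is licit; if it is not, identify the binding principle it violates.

The two coindexed NPs are *Leila₁* and *herself₁*.
*herself₁* is an anaphor. Principle A requires it to be bound within its binding domain — the embedded TP, whose subject is Elena₃.
Within that domain it is c-commanded by *Elena₃*, which does not share its index.
*Leila₁* does c-command the anaphor, but from outside its binding domain.
The anaphor is unbound in its domain → Principle A violation.

Principle A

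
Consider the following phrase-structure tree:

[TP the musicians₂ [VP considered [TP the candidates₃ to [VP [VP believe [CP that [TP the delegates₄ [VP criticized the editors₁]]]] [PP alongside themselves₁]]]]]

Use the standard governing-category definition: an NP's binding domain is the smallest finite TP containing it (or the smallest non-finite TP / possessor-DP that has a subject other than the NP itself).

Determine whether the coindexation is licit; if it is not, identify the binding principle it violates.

Principle A

The two coindexed NPs are *the editors₁* and *themselves₁*.
*themselves₁* is an anaphor. Principle A requires it to be bound within its binding domain — the embedded TP, whose subject is the candidates₃.
Within that domain it is c-commanded by *the candidates₃*, which does not share its index.
*the editors₁* does not c-command the anaphor at all.
The anaphor is unbound in its domain → Principle A violation.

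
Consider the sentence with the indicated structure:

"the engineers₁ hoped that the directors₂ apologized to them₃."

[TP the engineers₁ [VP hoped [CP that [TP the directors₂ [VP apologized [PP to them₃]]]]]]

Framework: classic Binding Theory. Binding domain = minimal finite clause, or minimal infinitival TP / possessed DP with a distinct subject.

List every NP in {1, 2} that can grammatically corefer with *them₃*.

{1}

*them* is a pronoun, so Principle B applies: it must be free in its binding domain.
Binding domain of *them₃*: the embedded TP, whose subject is the directors₂.
*the engineers₁* c-commands the pronoun but from outside its binding domain, and is not c-commanded by it → coindexation permitted.
*the directors₂* c-commands the pronoun within its binding domain → coindexation would violate Principle B.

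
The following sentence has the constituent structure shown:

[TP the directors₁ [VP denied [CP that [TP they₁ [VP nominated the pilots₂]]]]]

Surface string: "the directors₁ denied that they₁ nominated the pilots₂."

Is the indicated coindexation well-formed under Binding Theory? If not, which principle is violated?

grammatical

The two coindexed NPs are *the directors₁* and *they₁*.
*they₁* is a pronoun; nothing c-commands it within its binding domain (the embedded TP.), so Principle B holds trivially.
*the directors₁* is an R-expression; *they₁* does not c-command it, and no other NP shares its index, so Principle C is satisfied.
All principles are respected.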